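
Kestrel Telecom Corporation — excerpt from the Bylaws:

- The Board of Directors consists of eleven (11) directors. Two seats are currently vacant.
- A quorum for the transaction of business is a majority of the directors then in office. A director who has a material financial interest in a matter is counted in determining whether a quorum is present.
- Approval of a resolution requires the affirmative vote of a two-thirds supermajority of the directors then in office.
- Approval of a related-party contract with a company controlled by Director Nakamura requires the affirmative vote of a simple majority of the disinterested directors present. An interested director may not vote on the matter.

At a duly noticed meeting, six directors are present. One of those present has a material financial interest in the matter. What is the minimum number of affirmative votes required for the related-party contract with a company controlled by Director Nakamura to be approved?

3

The related-party contract with a company controlled by Director Nakamura requires a majority of the disinterested directors present (6 − 1 = 5).
A majority of 5 is 3.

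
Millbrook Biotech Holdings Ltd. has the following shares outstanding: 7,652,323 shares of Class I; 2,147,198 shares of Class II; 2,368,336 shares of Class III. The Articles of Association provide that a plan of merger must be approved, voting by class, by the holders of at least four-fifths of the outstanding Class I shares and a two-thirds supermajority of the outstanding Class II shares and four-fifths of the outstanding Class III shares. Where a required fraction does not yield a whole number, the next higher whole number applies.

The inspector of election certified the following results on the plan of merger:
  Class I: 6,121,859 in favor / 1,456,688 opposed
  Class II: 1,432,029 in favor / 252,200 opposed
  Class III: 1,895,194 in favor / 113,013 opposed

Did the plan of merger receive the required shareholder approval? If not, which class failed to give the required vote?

Class I: 4/5 of 7652323 = 6121858.40, rounded up to 6121859; 6,121,859 required, 6,121,859 in favor — approved.
Class II: 2/3 of 2147198 = 1431465.33, rounded up to 1431466; 1,431,466 required, 1,432,029 in favor — approved.
Class III: 4/5 of 2368336 = 1894668.80, rounded up to 1894669; 1,894,669 required, 1,895,194 in favor — approved.

Approved — every class gave the required vote.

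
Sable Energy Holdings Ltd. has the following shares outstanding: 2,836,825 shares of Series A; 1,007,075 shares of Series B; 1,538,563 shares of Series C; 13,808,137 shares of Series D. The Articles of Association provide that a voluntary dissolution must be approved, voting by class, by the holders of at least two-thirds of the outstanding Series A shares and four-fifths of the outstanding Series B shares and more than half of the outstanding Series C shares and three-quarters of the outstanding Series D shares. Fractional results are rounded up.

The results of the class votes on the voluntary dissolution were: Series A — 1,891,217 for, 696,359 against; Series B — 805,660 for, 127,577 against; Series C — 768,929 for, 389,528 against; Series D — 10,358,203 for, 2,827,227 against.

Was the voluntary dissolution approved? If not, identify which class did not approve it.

Not approved — the Series C shares did not give the required vote.

Series A: 2/3 of 2836825 = 1891216.67, rounded up to 1891217; 1,891,217 required, 1,891,217 in favor — approved.
Series B: 4/5 of 1007075 = 805660; 805,660 required, 805,660 in favor — approved.
Series C: a majority of 1538563 is 769282; 769,282 required, 768,929 in favor — not approved.
Series D: 3/4 of 13808137 = 10356102.75, rounded up to 10356103; 10,356,103 required, 10,358,203 in favor — approved.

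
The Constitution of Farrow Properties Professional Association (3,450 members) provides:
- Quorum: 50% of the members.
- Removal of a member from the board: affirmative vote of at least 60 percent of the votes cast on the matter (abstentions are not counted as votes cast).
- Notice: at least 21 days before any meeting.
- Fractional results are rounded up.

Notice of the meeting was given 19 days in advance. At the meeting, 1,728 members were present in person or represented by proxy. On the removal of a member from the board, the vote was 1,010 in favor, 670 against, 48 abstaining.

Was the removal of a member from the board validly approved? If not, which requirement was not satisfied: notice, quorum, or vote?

Notice: 19 days given; 21 required. Not satisfied.
Quorum: 50% of 3,450 = 1,725; 1,728 present. Satisfied.
Vote: requires three-fifths of the votes cast (1,728 − 48 abstaining = 1,680); 3/5 of 1680 = 1008, so 1,008 needed; 1,010 in favor. Satisfied.

Invalid — notice requirement not satisfied.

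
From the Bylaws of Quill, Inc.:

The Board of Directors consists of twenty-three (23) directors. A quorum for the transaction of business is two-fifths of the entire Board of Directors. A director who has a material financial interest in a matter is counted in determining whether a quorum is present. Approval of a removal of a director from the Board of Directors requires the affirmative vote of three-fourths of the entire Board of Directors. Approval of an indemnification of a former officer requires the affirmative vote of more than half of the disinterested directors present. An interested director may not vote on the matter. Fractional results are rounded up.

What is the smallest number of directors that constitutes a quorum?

10

2/5 of 23 = 9.20, rounded up to 10.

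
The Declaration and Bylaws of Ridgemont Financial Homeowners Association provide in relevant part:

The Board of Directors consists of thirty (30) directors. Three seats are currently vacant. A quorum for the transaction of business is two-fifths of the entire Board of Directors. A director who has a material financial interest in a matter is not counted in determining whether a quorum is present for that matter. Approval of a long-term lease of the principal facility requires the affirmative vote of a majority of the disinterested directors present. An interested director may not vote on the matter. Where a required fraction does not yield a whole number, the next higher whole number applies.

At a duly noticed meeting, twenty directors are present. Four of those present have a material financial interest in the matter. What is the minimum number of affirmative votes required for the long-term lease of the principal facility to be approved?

9

The long-term lease of the principal facility requires a majority of the disinterested directors present (20 − 4 = 16).
A majority of 16 is 9.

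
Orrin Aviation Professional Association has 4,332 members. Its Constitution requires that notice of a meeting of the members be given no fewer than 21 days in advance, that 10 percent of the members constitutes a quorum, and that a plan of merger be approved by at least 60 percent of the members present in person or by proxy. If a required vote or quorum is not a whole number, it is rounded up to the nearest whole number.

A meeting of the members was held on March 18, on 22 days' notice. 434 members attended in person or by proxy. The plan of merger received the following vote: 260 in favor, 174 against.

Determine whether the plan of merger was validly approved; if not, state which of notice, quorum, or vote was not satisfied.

Notice: 22 days given; 21 required. Satisfied.
Quorum: 10% of 4,332 = 433.20, rounded up to 434; 434 present. Satisfied.
Vote: requires three-fifths of those present (434); 3/5 of 434 = 260.40, rounded up to 261, so 261 needed; 260 in favor. Not satisfied.

Invalid — vote requirement not satisfied.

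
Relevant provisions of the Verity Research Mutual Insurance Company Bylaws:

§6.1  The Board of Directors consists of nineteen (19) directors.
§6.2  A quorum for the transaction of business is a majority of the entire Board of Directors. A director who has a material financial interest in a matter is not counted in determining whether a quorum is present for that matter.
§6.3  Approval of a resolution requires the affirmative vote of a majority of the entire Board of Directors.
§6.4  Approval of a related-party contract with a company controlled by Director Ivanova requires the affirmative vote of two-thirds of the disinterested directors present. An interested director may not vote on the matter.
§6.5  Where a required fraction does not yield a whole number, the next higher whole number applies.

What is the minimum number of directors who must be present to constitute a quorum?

10

A majority of 19 is 10.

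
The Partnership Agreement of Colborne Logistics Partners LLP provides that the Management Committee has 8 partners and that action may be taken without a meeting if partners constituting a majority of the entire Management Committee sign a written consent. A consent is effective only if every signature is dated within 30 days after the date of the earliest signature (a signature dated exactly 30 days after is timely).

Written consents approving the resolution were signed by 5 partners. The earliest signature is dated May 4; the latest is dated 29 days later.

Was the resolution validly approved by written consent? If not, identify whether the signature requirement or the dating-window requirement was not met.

Signatures required: a majority of 8 — a majority of 8 is 5, so 5 needed; 5 signed. Sufficient.
Dating window: the latest signature is 29 days after the earliest; the limit is 30 days. Within the window.

Effective — both the signature and dating-window requirements are satisfied.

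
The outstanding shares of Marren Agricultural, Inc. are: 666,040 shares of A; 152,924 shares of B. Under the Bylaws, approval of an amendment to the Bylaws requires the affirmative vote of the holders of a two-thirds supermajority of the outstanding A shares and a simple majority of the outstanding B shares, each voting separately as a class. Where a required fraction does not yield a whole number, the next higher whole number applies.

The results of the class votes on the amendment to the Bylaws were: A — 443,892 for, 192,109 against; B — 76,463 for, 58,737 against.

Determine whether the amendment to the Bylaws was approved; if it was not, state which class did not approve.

A: 2/3 of 666040 = 444026.67, rounded up to 444027; 444,027 required, 443,892 in favor — not approved.
B: a majority of 152924 is 76463; 76,463 required, 76,463 in favor — approved.

Not approved — the A shares did not give the required vote.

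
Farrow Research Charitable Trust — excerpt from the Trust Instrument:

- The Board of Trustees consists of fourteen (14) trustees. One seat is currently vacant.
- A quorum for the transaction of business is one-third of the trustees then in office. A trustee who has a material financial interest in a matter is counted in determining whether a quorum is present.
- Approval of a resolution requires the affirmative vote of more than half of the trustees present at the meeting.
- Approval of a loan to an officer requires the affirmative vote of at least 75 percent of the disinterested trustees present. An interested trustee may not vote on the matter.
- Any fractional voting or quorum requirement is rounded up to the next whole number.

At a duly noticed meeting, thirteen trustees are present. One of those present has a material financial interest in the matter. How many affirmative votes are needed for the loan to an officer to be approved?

The loan to an officer requires three-fourths of the disinterested trustees present (13 − 1 = 12).
3/4 of 12 = 9.

9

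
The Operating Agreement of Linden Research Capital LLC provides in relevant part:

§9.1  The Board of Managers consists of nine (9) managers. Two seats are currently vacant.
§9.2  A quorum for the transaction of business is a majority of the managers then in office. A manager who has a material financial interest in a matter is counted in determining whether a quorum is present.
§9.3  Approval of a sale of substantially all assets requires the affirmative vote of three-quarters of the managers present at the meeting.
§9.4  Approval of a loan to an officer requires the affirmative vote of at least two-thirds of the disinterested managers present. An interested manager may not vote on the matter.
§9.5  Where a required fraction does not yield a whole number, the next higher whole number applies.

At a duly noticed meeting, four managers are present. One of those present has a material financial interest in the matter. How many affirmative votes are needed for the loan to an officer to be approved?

The loan to an officer requires two-thirds of the disinterested managers present (4 − 1 = 3).
2/3 of 3 = 2.

2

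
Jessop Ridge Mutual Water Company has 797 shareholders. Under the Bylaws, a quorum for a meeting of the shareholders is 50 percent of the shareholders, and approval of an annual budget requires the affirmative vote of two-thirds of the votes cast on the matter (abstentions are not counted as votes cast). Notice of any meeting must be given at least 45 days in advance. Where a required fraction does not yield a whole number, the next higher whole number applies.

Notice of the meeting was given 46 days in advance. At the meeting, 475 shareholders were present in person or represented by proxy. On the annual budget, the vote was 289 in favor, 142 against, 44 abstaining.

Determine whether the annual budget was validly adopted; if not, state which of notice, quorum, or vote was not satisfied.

Notice: 46 days given; 45 required. Satisfied.
Quorum: 50% of 797 = 398.50, rounded up to 399; 475 present. Satisfied.
Vote: requires two-thirds of the votes cast (475 − 44 abstaining = 431); 2/3 of 431 = 287.33, rounded up to 288, so 288 needed; 289 in favor. Satisfied.

Valid — all requirements satisfied.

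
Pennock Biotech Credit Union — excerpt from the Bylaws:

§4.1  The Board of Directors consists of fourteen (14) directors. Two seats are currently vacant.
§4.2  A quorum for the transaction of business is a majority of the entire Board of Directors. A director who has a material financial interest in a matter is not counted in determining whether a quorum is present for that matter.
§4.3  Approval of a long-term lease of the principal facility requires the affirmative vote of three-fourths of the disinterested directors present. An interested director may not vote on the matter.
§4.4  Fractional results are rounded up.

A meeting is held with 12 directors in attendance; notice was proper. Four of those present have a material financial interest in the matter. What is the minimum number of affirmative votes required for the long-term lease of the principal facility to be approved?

The long-term lease of the principal facility requires three-fourths of the disinterested directors present (12 − 4 = 8).
3/4 of 8 = 6.

6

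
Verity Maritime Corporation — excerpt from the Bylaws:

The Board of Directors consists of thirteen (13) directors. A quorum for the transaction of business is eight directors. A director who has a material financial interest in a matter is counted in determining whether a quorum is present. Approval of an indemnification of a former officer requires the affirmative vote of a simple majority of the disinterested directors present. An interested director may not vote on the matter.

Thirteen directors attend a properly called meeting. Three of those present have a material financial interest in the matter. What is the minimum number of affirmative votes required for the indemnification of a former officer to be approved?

The indemnification of a former officer requires a majority of the disinterested directors present (13 − 3 = 10).
A majority of 10 is 6.

6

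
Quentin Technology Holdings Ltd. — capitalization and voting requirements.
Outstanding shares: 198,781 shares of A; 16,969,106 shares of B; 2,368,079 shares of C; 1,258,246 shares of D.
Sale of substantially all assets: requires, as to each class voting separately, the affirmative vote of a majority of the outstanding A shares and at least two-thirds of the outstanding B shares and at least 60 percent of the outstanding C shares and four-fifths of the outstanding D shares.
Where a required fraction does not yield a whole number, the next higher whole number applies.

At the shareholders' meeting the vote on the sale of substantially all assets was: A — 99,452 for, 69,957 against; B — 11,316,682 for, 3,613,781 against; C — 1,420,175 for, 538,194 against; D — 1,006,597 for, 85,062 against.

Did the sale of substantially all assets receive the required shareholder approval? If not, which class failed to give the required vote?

A: a majority of 198781 is 99391; 99,391 required, 99,452 in favor — approved.
B: 2/3 of 16969106 = 11312737.33, rounded up to 11312738; 11,312,738 required, 11,316,682 in favor — approved.
C: 3/5 of 2368079 = 1420847.40, rounded up to 1420848; 1,420,848 required, 1,420,175 in favor — not approved.
D: 4/5 of 1258246 = 1006596.80, rounded up to 1006597; 1,006,597 required, 1,006,597 in favor — approved.

Not approved — the C shares did not give the required vote.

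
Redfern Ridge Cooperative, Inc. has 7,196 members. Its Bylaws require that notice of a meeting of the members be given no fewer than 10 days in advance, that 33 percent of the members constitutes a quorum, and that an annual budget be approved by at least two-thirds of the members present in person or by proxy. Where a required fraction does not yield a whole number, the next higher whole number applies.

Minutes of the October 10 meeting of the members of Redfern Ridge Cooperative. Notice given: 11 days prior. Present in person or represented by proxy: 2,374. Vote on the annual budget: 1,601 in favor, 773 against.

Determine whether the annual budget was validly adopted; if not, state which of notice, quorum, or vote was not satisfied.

Invalid — quorum requirement not satisfied.

Notice: 11 days given; 10 required. Satisfied.
Quorum: 33% of 7,196 = 2,374.68, rounded up to 2,375; 2,374 present. Not satisfied.
Vote: requires two-thirds of those present (2,374); 2/3 of 2374 = 1582.67, rounded up to 1583, so 1,583 needed; 1,601 in favor. Satisfied.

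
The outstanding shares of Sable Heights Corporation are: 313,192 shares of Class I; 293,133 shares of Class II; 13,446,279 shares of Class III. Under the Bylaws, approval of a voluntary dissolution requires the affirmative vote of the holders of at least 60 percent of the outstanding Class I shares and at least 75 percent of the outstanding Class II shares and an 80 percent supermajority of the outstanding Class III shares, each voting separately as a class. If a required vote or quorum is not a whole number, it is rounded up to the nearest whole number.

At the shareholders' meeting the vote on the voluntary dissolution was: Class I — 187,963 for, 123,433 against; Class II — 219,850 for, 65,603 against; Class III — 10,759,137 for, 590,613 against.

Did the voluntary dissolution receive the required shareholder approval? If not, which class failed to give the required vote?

Class I: 3/5 of 313192 = 187915.20, rounded up to 187916; 187,916 required, 187,963 in favor — approved.
Class II: 3/4 of 293133 = 219849.75, rounded up to 219850; 219,850 required, 219,850 in favor — approved.
Class III: 4/5 of 13446279 = 10757023.20, rounded up to 10757024; 10,757,024 required, 10,759,137 in favor — approved.

Approved — every class gave the required vote.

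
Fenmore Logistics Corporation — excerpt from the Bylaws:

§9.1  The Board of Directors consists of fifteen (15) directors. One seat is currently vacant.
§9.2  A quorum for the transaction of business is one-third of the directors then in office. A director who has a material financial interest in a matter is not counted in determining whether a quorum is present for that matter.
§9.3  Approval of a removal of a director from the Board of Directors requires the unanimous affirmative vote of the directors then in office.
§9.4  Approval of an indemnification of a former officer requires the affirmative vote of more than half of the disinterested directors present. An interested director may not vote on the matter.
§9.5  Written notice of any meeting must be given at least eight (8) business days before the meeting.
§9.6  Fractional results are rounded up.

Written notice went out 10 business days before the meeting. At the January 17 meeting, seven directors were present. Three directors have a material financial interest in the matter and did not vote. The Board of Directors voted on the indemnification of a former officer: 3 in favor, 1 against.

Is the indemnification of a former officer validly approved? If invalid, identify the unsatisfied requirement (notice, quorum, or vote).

Notice: 10 business days given; 8 required (10 ≥ 8). Satisfied.
Quorum: 7 present, but the 3 interested directors do not count, leaving 4. Quorum is 5. Not satisfied.
Vote: the indemnification of a former officer requires a majority of the disinterested directors present (7 − 3 = 4). A majority of 4 is 3, so 3 affirmative votes are needed; 3 voted in favor. Satisfied. (Moot — without a quorum no business can be validly transacted.)

Invalid — quorum requirement not satisfied.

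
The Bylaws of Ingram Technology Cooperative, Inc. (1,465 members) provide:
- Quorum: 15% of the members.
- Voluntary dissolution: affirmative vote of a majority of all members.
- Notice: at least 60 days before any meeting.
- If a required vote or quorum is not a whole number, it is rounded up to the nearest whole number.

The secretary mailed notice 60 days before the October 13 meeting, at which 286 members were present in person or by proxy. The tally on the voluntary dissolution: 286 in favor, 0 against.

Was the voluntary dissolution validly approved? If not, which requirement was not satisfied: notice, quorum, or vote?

Invalid — vote requirement not satisfied.

Notice: 60 days given; 60 required. Satisfied.
Quorum: 15% of 1,465 = 219.75, rounded up to 220; 286 present. Satisfied.
Vote: requires a majority of all members (1,465); a majority of 1465 is 733, so 733 needed; 286 in favor. Not satisfied.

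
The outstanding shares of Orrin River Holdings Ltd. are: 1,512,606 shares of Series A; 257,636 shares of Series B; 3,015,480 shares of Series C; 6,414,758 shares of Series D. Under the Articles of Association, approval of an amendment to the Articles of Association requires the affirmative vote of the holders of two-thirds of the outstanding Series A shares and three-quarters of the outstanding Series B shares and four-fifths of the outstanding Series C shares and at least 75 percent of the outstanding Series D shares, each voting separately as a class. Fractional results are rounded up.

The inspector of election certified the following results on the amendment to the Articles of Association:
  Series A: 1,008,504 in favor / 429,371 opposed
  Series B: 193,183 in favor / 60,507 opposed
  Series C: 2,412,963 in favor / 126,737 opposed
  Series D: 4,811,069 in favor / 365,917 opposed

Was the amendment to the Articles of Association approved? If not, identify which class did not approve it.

Not approved — the Series B shares did not give the required vote.

Series A: 2/3 of 1512606 = 1008404; 1,008,404 required, 1,008,504 in favor — approved.
Series B: 3/4 of 257636 = 193227; 193,227 required, 193,183 in favor — not approved.
Series C: 4/5 of 3015480 = 2412384; 2,412,384 required, 2,412,963 in favor — approved.
Series D: 3/4 of 6414758 = 4811068.50, rounded up to 4811069; 4,811,069 required, 4,811,069 in favor — approved.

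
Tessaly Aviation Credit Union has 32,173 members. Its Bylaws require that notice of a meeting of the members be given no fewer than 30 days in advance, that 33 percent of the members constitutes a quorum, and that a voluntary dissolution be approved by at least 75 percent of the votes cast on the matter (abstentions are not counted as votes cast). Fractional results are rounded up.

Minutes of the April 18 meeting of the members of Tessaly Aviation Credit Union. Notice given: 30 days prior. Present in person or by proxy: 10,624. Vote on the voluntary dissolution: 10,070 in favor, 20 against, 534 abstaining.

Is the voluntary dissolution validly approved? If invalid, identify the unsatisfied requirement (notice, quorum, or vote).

Valid — all requirements satisfied.

Notice: 30 days given; 30 required. Satisfied.
Quorum: 33% of 32,173 = 10,617.09, rounded up to 10,618; 10,624 present. Satisfied.
Vote: requires three-fourths of the votes cast (10,624 − 534 abstaining = 10,090); 3/4 of 10090 = 7567.50, rounded up to 7568, so 7,568 needed; 10,070 in favor. Satisfied.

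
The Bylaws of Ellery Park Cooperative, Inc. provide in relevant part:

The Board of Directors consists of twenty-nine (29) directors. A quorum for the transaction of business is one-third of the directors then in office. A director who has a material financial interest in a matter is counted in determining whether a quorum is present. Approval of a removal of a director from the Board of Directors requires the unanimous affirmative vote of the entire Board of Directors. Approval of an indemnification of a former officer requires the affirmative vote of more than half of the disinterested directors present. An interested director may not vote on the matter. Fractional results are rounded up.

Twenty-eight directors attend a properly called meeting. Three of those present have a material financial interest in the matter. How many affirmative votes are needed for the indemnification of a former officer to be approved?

The indemnification of a former officer requires a majority of the disinterested directors present (28 − 3 = 25).
A majority of 25 is 13.

13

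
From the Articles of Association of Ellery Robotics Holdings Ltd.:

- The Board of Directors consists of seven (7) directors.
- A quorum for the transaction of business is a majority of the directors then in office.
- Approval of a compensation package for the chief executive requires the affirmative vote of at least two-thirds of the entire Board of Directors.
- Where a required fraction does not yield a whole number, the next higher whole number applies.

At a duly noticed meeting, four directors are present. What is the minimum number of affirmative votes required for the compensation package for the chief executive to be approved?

The compensation package for the chief executive requires two-thirds of the entire Board of Directors (7).
2/3 of 7 = 4.67, rounded up to 5.
(Only 4 can vote, so the compensation package for the chief executive cannot pass at this meeting, but the required vote is still 5.)

5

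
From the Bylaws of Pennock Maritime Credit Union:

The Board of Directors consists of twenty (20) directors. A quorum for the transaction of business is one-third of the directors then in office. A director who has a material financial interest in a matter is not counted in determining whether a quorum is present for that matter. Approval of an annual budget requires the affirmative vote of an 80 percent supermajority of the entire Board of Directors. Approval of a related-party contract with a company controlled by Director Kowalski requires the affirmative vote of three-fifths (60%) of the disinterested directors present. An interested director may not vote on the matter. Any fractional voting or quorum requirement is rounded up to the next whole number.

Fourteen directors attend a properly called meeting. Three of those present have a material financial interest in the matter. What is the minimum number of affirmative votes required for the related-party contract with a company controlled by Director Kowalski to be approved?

The related-party contract with a company controlled by Director Kowalski requires three-fifths of the disinterested directors present (14 − 3 = 11).
3/5 of 11 = 6.60, rounded up to 7.

7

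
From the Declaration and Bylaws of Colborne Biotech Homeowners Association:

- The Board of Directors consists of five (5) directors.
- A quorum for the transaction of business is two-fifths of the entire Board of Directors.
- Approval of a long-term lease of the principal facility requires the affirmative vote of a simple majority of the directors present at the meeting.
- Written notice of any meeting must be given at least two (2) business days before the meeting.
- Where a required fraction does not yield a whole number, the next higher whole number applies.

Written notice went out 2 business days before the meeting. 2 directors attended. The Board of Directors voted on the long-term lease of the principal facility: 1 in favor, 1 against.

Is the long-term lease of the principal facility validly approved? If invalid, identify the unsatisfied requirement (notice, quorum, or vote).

Notice: 2 business days given; 2 required (2 ≥ 2). Satisfied.
Quorum: 2 present; quorum is 2. Satisfied.
Vote: the long-term lease of the principal facility requires a majority of the directors present (2). A majority of 2 is 2, so 2 affirmative votes are needed; 1 voted in favor. Not satisfied.

Invalid — vote requirement not satisfied.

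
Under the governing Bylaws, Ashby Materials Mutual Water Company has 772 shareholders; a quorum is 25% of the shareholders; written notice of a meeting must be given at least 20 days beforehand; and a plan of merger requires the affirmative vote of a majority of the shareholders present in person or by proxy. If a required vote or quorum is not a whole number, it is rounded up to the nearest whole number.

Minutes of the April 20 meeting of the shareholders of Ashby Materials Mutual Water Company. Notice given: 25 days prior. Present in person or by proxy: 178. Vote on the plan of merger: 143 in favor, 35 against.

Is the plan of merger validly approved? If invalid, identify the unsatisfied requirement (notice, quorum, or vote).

Notice: 25 days given; 20 required. Satisfied.
Quorum: 25% of 772 = 193; 178 present. Not satisfied.
Vote: requires a majority of those present (178); a majority of 178 is 90, so 90 needed; 143 in favor. Satisfied.

Invalid — quorum requirement not satisfied.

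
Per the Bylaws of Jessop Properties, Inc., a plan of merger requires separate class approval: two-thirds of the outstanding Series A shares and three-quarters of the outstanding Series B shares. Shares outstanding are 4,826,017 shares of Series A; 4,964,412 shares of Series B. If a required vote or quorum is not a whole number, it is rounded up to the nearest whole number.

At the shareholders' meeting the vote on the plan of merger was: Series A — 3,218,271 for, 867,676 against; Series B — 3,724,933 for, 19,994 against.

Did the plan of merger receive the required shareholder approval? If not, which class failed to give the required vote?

Series A: 2/3 of 4826017 = 3217344.67, rounded up to 3217345; 3,217,345 required, 3,218,271 in favor — approved.
Series B: 3/4 of 4964412 = 3723309; 3,723,309 required, 3,724,933 in favor — approved.

Approved — every class gave the required vote.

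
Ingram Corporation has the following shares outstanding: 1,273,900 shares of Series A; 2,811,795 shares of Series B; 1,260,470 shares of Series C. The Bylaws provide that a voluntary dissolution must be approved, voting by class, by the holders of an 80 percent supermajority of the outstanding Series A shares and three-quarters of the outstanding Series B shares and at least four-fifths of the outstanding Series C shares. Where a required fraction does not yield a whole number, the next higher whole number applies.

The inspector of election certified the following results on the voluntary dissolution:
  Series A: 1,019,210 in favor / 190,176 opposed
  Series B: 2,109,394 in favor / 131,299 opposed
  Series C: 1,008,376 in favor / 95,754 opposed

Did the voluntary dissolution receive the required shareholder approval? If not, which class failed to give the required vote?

Approved — every class gave the required vote.

Series A: 4/5 of 1273900 = 1019120; 1,019,120 required, 1,019,210 in favor — approved.
Series B: 3/4 of 2811795 = 2108846.25, rounded up to 2108847; 2,108,847 required, 2,109,394 in favor — approved.
Series C: 4/5 of 1260470 = 1008376; 1,008,376 required, 1,008,376 in favor — approved.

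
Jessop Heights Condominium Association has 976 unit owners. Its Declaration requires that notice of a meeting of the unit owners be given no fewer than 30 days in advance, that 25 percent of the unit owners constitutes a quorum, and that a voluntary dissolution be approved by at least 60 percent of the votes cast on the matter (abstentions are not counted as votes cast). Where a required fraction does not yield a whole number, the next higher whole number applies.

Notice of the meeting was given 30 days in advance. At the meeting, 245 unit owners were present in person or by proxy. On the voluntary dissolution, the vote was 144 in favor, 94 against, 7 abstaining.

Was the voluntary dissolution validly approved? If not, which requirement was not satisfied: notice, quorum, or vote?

Notice: 30 days given; 30 required. Satisfied.
Quorum: 25% of 976 = 244; 245 present. Satisfied.
Vote: requires three-fifths of the votes cast (245 − 7 abstaining = 238); 3/5 of 238 = 142.80, rounded up to 143, so 143 needed; 144 in favor. Satisfied.

Valid — all requirements satisfied.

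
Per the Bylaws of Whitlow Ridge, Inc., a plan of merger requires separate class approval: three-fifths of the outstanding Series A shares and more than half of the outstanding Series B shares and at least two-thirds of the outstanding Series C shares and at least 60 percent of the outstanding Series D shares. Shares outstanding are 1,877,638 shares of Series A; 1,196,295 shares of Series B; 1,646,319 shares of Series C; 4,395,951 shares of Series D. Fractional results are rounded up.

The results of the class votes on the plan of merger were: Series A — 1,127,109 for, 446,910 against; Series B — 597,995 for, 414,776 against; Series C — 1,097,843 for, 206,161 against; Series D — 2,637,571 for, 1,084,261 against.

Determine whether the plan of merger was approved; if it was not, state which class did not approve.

Series A: 3/5 of 1877638 = 1126582.80, rounded up to 1126583; 1,126,583 required, 1,127,109 in favor — approved.
Series B: a majority of 1196295 is 598148; 598,148 required, 597,995 in favor — not approved.
Series C: 2/3 of 1646319 = 1097546; 1,097,546 required, 1,097,843 in favor — approved.
Series D: 3/5 of 4395951 = 2637570.60, rounded up to 2637571; 2,637,571 required, 2,637,571 in favor — approved.

Not approved — the Series B shares did not give the required vote.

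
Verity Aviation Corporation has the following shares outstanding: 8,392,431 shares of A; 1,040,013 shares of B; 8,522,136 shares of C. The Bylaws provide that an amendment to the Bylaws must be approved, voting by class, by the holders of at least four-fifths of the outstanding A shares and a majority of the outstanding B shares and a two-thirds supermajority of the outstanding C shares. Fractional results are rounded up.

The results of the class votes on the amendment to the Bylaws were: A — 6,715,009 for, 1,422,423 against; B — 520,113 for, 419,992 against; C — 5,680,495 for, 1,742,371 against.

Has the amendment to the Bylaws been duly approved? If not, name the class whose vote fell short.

A: 4/5 of 8392431 = 6713944.80, rounded up to 6713945; 6,713,945 required, 6,715,009 in favor — approved.
B: a majority of 1040013 is 520007; 520,007 required, 520,113 in favor — approved.
C: 2/3 of 8522136 = 5681424; 5,681,424 required, 5,680,495 in favor — not approved.

Not approved — the C shares did not give the required vote.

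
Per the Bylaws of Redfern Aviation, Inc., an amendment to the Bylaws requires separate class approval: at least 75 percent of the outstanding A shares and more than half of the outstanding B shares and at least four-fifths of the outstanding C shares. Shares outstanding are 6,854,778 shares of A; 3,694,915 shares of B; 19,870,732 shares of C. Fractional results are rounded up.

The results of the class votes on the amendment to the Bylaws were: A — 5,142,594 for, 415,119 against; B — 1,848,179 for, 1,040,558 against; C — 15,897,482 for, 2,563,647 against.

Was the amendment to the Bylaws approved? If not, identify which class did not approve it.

A: 3/4 of 6854778 = 5141083.50, rounded up to 5141084; 5,141,084 required, 5,142,594 in favor — approved.
B: a majority of 3694915 is 1847458; 1,847,458 required, 1,848,179 in favor — approved.
C: 4/5 of 19870732 = 15896585.60, rounded up to 15896586; 15,896,586 required, 15,897,482 in favor — approved.

Approved — every class gave the required vote.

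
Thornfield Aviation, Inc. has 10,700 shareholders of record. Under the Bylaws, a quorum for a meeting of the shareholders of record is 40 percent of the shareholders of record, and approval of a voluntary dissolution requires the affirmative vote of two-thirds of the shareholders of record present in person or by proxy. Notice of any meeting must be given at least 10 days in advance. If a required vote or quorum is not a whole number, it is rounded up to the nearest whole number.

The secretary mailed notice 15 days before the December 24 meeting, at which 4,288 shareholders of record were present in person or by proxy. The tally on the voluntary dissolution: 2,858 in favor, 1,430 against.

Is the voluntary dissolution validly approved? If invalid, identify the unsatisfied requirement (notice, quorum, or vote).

Notice: 15 days given; 10 required. Satisfied.
Quorum: 40% of 10,700 = 4,280; 4,288 present. Satisfied.
Vote: requires two-thirds of those present (4,288); 2/3 of 4288 = 2858.67, rounded up to 2859, so 2,859 needed; 2,858 in favor. Not satisfied.

Invalid — vote requirement not satisfied.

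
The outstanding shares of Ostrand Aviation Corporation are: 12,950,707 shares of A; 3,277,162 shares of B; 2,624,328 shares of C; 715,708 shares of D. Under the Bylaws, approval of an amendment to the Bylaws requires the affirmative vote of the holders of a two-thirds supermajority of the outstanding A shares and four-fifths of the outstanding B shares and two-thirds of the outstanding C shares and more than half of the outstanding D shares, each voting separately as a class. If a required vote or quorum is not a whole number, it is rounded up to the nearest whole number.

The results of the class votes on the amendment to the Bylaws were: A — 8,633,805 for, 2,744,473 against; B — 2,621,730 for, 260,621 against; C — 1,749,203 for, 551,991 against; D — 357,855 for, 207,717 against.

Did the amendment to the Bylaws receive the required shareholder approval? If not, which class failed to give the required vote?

Not approved — the C shares did not give the required vote.

A: 2/3 of 12950707 = 8633804.67, rounded up to 8633805; 8,633,805 required, 8,633,805 in favor — approved.
B: 4/5 of 3277162 = 2621729.60, rounded up to 2621730; 2,621,730 required, 2,621,730 in favor — approved.
C: 2/3 of 2624328 = 1749552; 1,749,552 required, 1,749,203 in favor — not approved.
D: a majority of 715708 is 357855; 357,855 required, 357,855 in favor — approved.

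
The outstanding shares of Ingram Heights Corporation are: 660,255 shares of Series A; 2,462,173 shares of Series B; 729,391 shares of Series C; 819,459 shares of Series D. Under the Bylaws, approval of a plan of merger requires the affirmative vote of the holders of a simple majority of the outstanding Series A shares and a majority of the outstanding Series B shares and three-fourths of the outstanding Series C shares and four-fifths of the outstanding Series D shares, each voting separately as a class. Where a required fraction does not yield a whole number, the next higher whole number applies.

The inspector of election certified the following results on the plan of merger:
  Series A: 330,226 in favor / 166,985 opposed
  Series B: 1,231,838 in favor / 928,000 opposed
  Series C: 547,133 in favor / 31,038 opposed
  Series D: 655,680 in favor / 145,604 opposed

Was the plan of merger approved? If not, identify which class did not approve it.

Approved — every class gave the required vote.

Series A: a majority of 660255 is 330128; 330,128 required, 330,226 in favor — approved.
Series B: a majority of 2462173 is 1231087; 1,231,087 required, 1,231,838 in favor — approved.
Series C: 3/4 of 729391 = 547043.25, rounded up to 547044; 547,044 required, 547,133 in favor — approved.
Series D: 4/5 of 819459 = 655567.20, rounded up to 655568; 655,568 required, 655,680 in favor — approved.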